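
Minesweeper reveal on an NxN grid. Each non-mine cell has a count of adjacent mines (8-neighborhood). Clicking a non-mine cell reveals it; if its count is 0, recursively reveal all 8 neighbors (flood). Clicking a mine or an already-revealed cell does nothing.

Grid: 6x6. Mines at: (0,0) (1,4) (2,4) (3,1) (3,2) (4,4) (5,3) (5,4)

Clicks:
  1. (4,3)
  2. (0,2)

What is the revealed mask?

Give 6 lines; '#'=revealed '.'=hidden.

Answer: .###..
.###..
.###..
......
...#..
......

Derivation:
Click 1 (4,3) count=4: revealed 1 new [(4,3)] -> total=1
Click 2 (0,2) count=0: revealed 9 new [(0,1) (0,2) (0,3) (1,1) (1,2) (1,3) (2,1) (2,2) (2,3)] -> total=10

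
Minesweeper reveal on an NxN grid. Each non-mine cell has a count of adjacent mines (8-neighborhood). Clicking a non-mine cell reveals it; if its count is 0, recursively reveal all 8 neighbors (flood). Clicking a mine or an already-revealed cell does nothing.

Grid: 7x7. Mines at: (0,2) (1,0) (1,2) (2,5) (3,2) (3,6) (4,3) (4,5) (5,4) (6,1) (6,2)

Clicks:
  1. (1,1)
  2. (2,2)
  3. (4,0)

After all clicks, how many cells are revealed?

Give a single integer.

Click 1 (1,1) count=3: revealed 1 new [(1,1)] -> total=1
Click 2 (2,2) count=2: revealed 1 new [(2,2)] -> total=2
Click 3 (4,0) count=0: revealed 8 new [(2,0) (2,1) (3,0) (3,1) (4,0) (4,1) (5,0) (5,1)] -> total=10

Answer: 10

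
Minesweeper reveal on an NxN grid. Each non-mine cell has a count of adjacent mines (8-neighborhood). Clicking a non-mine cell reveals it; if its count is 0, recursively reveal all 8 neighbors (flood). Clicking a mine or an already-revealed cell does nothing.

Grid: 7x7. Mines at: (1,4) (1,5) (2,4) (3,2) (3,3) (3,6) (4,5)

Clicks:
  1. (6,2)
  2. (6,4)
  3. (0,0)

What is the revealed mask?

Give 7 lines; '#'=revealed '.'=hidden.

Click 1 (6,2) count=0: revealed 33 new [(0,0) (0,1) (0,2) (0,3) (1,0) (1,1) (1,2) (1,3) (2,0) (2,1) (2,2) (2,3) (3,0) (3,1) (4,0) (4,1) (4,2) (4,3) (4,4) (5,0) (5,1) (5,2) (5,3) (5,4) (5,5) (5,6) (6,0) (6,1) (6,2) (6,3) (6,4) (6,5) (6,6)] -> total=33
Click 2 (6,4) count=0: revealed 0 new [(none)] -> total=33
Click 3 (0,0) count=0: revealed 0 new [(none)] -> total=33

Answer: ####...
####...
####...
##.....
#####..
#######
#######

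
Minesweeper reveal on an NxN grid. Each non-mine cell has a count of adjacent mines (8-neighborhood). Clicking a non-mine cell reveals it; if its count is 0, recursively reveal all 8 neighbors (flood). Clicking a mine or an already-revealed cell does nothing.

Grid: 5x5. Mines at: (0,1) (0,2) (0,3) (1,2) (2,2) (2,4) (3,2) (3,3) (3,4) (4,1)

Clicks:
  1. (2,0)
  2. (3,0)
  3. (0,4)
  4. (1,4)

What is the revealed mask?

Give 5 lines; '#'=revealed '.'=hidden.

Answer: ....#
##..#
##...
##...
.....

Derivation:
Click 1 (2,0) count=0: revealed 6 new [(1,0) (1,1) (2,0) (2,1) (3,0) (3,1)] -> total=6
Click 2 (3,0) count=1: revealed 0 new [(none)] -> total=6
Click 3 (0,4) count=1: revealed 1 new [(0,4)] -> total=7
Click 4 (1,4) count=2: revealed 1 new [(1,4)] -> total=8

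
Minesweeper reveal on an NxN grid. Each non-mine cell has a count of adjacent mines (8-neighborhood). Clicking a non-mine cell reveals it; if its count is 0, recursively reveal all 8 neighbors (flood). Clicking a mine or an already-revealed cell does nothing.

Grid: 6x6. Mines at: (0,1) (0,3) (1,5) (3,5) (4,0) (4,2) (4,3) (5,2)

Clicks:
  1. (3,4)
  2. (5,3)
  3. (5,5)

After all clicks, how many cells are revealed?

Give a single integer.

Answer: 6

Derivation:
Click 1 (3,4) count=2: revealed 1 new [(3,4)] -> total=1
Click 2 (5,3) count=3: revealed 1 new [(5,3)] -> total=2
Click 3 (5,5) count=0: revealed 4 new [(4,4) (4,5) (5,4) (5,5)] -> total=6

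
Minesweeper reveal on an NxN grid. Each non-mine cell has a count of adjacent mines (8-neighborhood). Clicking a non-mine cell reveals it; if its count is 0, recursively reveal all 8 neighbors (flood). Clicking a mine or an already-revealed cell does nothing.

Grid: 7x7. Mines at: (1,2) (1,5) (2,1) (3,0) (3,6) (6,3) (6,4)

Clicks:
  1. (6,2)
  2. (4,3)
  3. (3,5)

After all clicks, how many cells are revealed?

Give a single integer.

Click 1 (6,2) count=1: revealed 1 new [(6,2)] -> total=1
Click 2 (4,3) count=0: revealed 23 new [(2,2) (2,3) (2,4) (2,5) (3,1) (3,2) (3,3) (3,4) (3,5) (4,0) (4,1) (4,2) (4,3) (4,4) (4,5) (5,0) (5,1) (5,2) (5,3) (5,4) (5,5) (6,0) (6,1)] -> total=24
Click 3 (3,5) count=1: revealed 0 new [(none)] -> total=24

Answer: 24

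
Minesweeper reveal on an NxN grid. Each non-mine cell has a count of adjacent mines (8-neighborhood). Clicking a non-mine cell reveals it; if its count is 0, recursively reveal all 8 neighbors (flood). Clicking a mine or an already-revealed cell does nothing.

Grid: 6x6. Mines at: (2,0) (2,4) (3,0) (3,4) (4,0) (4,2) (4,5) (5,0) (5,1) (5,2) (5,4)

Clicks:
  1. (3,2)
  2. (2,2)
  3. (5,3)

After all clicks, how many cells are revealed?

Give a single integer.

Click 1 (3,2) count=1: revealed 1 new [(3,2)] -> total=1
Click 2 (2,2) count=0: revealed 17 new [(0,0) (0,1) (0,2) (0,3) (0,4) (0,5) (1,0) (1,1) (1,2) (1,3) (1,4) (1,5) (2,1) (2,2) (2,3) (3,1) (3,3)] -> total=18
Click 3 (5,3) count=3: revealed 1 new [(5,3)] -> total=19

Answer: 19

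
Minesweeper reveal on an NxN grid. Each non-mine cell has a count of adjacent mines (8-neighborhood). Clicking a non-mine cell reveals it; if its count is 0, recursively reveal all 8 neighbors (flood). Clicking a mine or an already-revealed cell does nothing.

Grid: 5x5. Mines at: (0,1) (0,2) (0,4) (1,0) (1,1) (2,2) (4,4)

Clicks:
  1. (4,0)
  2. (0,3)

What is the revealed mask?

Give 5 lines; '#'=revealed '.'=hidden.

Answer: ...#.
.....
##...
####.
####.

Derivation:
Click 1 (4,0) count=0: revealed 10 new [(2,0) (2,1) (3,0) (3,1) (3,2) (3,3) (4,0) (4,1) (4,2) (4,3)] -> total=10
Click 2 (0,3) count=2: revealed 1 new [(0,3)] -> total=11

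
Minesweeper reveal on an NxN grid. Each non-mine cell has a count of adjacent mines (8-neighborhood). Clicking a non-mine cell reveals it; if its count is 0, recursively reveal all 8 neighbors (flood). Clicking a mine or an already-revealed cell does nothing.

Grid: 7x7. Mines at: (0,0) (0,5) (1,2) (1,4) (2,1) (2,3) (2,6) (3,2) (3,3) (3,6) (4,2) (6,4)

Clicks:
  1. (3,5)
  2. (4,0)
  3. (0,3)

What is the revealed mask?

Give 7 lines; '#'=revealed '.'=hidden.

Answer: ...#...
.......
.......
##...#.
##.....
####...
####...

Derivation:
Click 1 (3,5) count=2: revealed 1 new [(3,5)] -> total=1
Click 2 (4,0) count=0: revealed 12 new [(3,0) (3,1) (4,0) (4,1) (5,0) (5,1) (5,2) (5,3) (6,0) (6,1) (6,2) (6,3)] -> total=13
Click 3 (0,3) count=2: revealed 1 new [(0,3)] -> total=14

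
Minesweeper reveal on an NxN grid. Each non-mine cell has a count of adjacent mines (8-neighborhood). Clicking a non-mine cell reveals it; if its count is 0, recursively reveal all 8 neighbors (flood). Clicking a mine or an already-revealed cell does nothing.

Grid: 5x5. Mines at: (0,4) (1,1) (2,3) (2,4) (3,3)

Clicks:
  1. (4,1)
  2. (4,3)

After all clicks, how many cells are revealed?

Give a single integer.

Answer: 10

Derivation:
Click 1 (4,1) count=0: revealed 9 new [(2,0) (2,1) (2,2) (3,0) (3,1) (3,2) (4,0) (4,1) (4,2)] -> total=9
Click 2 (4,3) count=1: revealed 1 new [(4,3)] -> total=10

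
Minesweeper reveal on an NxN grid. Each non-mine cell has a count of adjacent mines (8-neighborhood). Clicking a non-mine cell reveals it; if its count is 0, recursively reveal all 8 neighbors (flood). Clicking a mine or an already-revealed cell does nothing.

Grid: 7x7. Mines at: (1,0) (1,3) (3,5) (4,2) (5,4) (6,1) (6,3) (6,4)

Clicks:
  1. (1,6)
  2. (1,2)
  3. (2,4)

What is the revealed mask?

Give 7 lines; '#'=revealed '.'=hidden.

Answer: ....###
..#.###
....###
.......
.......
.......
.......

Derivation:
Click 1 (1,6) count=0: revealed 9 new [(0,4) (0,5) (0,6) (1,4) (1,5) (1,6) (2,4) (2,5) (2,6)] -> total=9
Click 2 (1,2) count=1: revealed 1 new [(1,2)] -> total=10
Click 3 (2,4) count=2: revealed 0 new [(none)] -> total=10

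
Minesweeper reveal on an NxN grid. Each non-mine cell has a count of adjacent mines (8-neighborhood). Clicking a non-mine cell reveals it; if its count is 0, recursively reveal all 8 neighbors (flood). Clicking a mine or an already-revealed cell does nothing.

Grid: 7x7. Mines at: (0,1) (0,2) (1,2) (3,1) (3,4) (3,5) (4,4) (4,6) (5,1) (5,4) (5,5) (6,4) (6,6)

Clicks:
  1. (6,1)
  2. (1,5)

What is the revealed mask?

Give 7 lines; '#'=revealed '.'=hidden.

Click 1 (6,1) count=1: revealed 1 new [(6,1)] -> total=1
Click 2 (1,5) count=0: revealed 12 new [(0,3) (0,4) (0,5) (0,6) (1,3) (1,4) (1,5) (1,6) (2,3) (2,4) (2,5) (2,6)] -> total=13

Answer: ...####
...####
...####
.......
.......
.......
.#.....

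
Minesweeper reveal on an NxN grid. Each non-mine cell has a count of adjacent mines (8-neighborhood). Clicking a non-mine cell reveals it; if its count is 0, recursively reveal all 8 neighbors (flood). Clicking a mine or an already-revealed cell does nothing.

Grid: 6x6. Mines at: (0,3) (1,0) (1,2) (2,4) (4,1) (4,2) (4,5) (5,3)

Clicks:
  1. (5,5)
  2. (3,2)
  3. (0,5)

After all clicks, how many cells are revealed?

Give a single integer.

Click 1 (5,5) count=1: revealed 1 new [(5,5)] -> total=1
Click 2 (3,2) count=2: revealed 1 new [(3,2)] -> total=2
Click 3 (0,5) count=0: revealed 4 new [(0,4) (0,5) (1,4) (1,5)] -> total=6

Answer: 6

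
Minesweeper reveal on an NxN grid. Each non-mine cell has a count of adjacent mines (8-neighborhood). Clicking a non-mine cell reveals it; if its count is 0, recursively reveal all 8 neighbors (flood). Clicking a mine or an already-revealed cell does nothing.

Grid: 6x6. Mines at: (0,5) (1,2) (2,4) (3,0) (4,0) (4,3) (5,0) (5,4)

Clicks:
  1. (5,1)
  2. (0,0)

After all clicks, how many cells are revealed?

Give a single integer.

Answer: 7

Derivation:
Click 1 (5,1) count=2: revealed 1 new [(5,1)] -> total=1
Click 2 (0,0) count=0: revealed 6 new [(0,0) (0,1) (1,0) (1,1) (2,0) (2,1)] -> total=7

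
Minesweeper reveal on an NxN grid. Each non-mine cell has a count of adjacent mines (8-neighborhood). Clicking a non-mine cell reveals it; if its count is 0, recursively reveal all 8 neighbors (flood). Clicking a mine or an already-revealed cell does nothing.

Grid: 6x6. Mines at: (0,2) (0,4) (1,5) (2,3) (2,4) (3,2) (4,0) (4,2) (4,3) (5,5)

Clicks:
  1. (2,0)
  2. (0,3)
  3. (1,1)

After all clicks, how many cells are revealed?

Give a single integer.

Click 1 (2,0) count=0: revealed 8 new [(0,0) (0,1) (1,0) (1,1) (2,0) (2,1) (3,0) (3,1)] -> total=8
Click 2 (0,3) count=2: revealed 1 new [(0,3)] -> total=9
Click 3 (1,1) count=1: revealed 0 new [(none)] -> total=9

Answer: 9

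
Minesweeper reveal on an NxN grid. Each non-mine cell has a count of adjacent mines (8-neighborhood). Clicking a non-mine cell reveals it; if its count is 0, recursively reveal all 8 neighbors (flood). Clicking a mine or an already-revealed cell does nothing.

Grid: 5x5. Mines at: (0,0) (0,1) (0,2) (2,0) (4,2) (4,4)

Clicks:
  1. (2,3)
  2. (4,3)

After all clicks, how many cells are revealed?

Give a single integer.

Click 1 (2,3) count=0: revealed 14 new [(0,3) (0,4) (1,1) (1,2) (1,3) (1,4) (2,1) (2,2) (2,3) (2,4) (3,1) (3,2) (3,3) (3,4)] -> total=14
Click 2 (4,3) count=2: revealed 1 new [(4,3)] -> total=15

Answer: 15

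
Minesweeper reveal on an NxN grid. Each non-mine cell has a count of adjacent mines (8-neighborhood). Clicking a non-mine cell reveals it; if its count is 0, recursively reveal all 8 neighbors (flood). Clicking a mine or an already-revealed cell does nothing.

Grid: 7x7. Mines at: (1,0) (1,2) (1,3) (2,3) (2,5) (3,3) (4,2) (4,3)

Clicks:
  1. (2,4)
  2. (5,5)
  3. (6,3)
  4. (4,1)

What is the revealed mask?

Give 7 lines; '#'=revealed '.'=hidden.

Click 1 (2,4) count=4: revealed 1 new [(2,4)] -> total=1
Click 2 (5,5) count=0: revealed 26 new [(2,0) (2,1) (3,0) (3,1) (3,4) (3,5) (3,6) (4,0) (4,1) (4,4) (4,5) (4,6) (5,0) (5,1) (5,2) (5,3) (5,4) (5,5) (5,6) (6,0) (6,1) (6,2) (6,3) (6,4) (6,5) (6,6)] -> total=27
Click 3 (6,3) count=0: revealed 0 new [(none)] -> total=27
Click 4 (4,1) count=1: revealed 0 new [(none)] -> total=27

Answer: .......
.......
##..#..
##..###
##..###
#######
#######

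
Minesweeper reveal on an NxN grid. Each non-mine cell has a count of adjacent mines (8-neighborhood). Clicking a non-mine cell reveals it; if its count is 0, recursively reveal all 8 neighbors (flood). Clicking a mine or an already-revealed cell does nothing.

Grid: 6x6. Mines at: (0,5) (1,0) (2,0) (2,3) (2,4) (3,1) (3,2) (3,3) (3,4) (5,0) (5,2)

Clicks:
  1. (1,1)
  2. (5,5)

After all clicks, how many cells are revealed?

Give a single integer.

Click 1 (1,1) count=2: revealed 1 new [(1,1)] -> total=1
Click 2 (5,5) count=0: revealed 6 new [(4,3) (4,4) (4,5) (5,3) (5,4) (5,5)] -> total=7

Answer: 7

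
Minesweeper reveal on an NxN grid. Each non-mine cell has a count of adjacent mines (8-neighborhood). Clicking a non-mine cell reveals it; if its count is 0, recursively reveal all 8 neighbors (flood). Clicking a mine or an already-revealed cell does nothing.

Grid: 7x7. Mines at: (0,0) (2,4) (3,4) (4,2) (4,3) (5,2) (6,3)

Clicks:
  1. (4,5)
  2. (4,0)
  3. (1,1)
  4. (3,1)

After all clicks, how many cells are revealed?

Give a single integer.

Answer: 40

Derivation:
Click 1 (4,5) count=1: revealed 1 new [(4,5)] -> total=1
Click 2 (4,0) count=0: revealed 39 new [(0,1) (0,2) (0,3) (0,4) (0,5) (0,6) (1,0) (1,1) (1,2) (1,3) (1,4) (1,5) (1,6) (2,0) (2,1) (2,2) (2,3) (2,5) (2,6) (3,0) (3,1) (3,2) (3,3) (3,5) (3,6) (4,0) (4,1) (4,4) (4,6) (5,0) (5,1) (5,4) (5,5) (5,6) (6,0) (6,1) (6,4) (6,5) (6,6)] -> total=40
Click 3 (1,1) count=1: revealed 0 new [(none)] -> total=40
Click 4 (3,1) count=1: revealed 0 new [(none)] -> total=40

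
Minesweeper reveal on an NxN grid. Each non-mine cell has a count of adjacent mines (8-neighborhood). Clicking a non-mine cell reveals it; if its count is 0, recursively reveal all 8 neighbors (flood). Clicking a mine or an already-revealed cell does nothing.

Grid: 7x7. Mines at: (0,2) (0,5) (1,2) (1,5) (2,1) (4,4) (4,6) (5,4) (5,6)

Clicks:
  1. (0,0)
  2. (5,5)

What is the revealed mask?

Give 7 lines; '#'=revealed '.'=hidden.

Click 1 (0,0) count=0: revealed 4 new [(0,0) (0,1) (1,0) (1,1)] -> total=4
Click 2 (5,5) count=4: revealed 1 new [(5,5)] -> total=5

Answer: ##.....
##.....
.......
.......
.......
.....#.
.......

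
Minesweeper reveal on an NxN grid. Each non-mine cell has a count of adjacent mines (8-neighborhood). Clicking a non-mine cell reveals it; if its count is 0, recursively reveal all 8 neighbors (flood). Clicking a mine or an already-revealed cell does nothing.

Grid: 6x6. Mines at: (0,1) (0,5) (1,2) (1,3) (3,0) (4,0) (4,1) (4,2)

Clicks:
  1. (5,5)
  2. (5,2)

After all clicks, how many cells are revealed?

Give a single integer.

Answer: 15

Derivation:
Click 1 (5,5) count=0: revealed 14 new [(1,4) (1,5) (2,3) (2,4) (2,5) (3,3) (3,4) (3,5) (4,3) (4,4) (4,5) (5,3) (5,4) (5,5)] -> total=14
Click 2 (5,2) count=2: revealed 1 new [(5,2)] -> total=15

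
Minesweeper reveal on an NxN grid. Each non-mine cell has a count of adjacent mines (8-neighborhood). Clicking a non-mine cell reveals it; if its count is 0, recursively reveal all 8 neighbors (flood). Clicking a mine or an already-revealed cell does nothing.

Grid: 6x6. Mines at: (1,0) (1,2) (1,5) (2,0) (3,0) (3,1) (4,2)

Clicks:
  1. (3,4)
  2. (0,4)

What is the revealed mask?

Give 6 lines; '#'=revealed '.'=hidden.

Answer: ....#.
......
...###
...###
...###
...###

Derivation:
Click 1 (3,4) count=0: revealed 12 new [(2,3) (2,4) (2,5) (3,3) (3,4) (3,5) (4,3) (4,4) (4,5) (5,3) (5,4) (5,5)] -> total=12
Click 2 (0,4) count=1: revealed 1 new [(0,4)] -> total=13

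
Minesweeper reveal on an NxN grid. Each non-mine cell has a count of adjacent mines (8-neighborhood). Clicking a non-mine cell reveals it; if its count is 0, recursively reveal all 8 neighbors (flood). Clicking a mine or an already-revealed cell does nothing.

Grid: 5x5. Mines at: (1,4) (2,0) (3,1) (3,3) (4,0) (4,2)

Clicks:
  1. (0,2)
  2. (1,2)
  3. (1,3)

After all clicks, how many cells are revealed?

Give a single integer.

Click 1 (0,2) count=0: revealed 11 new [(0,0) (0,1) (0,2) (0,3) (1,0) (1,1) (1,2) (1,3) (2,1) (2,2) (2,3)] -> total=11
Click 2 (1,2) count=0: revealed 0 new [(none)] -> total=11
Click 3 (1,3) count=1: revealed 0 new [(none)] -> total=11

Answer: 11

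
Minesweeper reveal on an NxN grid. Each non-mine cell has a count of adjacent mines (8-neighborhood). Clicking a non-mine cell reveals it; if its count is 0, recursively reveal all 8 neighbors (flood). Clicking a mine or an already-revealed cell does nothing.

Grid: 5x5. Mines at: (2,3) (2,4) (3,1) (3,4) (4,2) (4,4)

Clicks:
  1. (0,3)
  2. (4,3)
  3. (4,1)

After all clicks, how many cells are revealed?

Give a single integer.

Click 1 (0,3) count=0: revealed 13 new [(0,0) (0,1) (0,2) (0,3) (0,4) (1,0) (1,1) (1,2) (1,3) (1,4) (2,0) (2,1) (2,2)] -> total=13
Click 2 (4,3) count=3: revealed 1 new [(4,3)] -> total=14
Click 3 (4,1) count=2: revealed 1 new [(4,1)] -> total=15

Answer: 15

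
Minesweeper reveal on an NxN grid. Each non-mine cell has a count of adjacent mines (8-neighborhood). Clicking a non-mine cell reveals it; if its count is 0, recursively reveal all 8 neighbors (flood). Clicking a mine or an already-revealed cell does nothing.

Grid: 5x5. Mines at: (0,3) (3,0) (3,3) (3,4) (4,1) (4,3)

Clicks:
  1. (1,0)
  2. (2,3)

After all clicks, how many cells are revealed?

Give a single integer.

Answer: 10

Derivation:
Click 1 (1,0) count=0: revealed 9 new [(0,0) (0,1) (0,2) (1,0) (1,1) (1,2) (2,0) (2,1) (2,2)] -> total=9
Click 2 (2,3) count=2: revealed 1 new [(2,3)] -> total=10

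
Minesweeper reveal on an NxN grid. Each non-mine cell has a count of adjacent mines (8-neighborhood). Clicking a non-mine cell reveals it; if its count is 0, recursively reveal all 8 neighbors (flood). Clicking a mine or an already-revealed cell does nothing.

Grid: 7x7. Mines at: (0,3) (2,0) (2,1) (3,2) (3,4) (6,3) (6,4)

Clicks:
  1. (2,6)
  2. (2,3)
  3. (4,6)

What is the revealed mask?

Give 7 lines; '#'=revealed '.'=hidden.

Click 1 (2,6) count=0: revealed 17 new [(0,4) (0,5) (0,6) (1,4) (1,5) (1,6) (2,4) (2,5) (2,6) (3,5) (3,6) (4,5) (4,6) (5,5) (5,6) (6,5) (6,6)] -> total=17
Click 2 (2,3) count=2: revealed 1 new [(2,3)] -> total=18
Click 3 (4,6) count=0: revealed 0 new [(none)] -> total=18

Answer: ....###
....###
...####
.....##
.....##
.....##
.....##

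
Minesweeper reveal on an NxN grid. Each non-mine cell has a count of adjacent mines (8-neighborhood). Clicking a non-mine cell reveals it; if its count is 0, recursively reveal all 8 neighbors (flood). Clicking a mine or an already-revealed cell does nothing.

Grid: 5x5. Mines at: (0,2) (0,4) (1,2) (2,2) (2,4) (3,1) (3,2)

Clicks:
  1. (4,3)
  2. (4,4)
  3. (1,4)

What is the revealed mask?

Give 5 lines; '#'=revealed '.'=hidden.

Click 1 (4,3) count=1: revealed 1 new [(4,3)] -> total=1
Click 2 (4,4) count=0: revealed 3 new [(3,3) (3,4) (4,4)] -> total=4
Click 3 (1,4) count=2: revealed 1 new [(1,4)] -> total=5

Answer: .....
....#
.....
...##
...##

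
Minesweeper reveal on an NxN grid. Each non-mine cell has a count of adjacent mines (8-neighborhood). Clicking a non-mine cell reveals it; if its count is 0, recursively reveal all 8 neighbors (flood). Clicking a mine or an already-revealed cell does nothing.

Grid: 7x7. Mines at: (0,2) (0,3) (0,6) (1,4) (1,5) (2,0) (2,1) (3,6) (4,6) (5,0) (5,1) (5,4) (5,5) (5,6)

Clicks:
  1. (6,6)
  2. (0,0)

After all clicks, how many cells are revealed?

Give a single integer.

Click 1 (6,6) count=2: revealed 1 new [(6,6)] -> total=1
Click 2 (0,0) count=0: revealed 4 new [(0,0) (0,1) (1,0) (1,1)] -> total=5

Answer: 5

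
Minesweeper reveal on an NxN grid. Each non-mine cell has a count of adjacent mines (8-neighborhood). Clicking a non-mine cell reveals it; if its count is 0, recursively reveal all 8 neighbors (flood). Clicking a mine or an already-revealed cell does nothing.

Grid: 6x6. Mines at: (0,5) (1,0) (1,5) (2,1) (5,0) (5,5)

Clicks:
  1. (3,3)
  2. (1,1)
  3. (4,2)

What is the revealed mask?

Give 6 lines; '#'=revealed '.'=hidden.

Click 1 (3,3) count=0: revealed 26 new [(0,1) (0,2) (0,3) (0,4) (1,1) (1,2) (1,3) (1,4) (2,2) (2,3) (2,4) (2,5) (3,1) (3,2) (3,3) (3,4) (3,5) (4,1) (4,2) (4,3) (4,4) (4,5) (5,1) (5,2) (5,3) (5,4)] -> total=26
Click 2 (1,1) count=2: revealed 0 new [(none)] -> total=26
Click 3 (4,2) count=0: revealed 0 new [(none)] -> total=26

Answer: .####.
.####.
..####
.#####
.#####
.####.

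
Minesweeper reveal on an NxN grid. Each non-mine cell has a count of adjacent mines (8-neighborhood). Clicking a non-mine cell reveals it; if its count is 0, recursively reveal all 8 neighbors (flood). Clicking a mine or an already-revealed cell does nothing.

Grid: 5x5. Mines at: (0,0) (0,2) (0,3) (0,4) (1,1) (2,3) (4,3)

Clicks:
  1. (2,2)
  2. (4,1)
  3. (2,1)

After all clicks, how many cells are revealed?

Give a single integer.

Click 1 (2,2) count=2: revealed 1 new [(2,2)] -> total=1
Click 2 (4,1) count=0: revealed 8 new [(2,0) (2,1) (3,0) (3,1) (3,2) (4,0) (4,1) (4,2)] -> total=9
Click 3 (2,1) count=1: revealed 0 new [(none)] -> total=9

Answer: 9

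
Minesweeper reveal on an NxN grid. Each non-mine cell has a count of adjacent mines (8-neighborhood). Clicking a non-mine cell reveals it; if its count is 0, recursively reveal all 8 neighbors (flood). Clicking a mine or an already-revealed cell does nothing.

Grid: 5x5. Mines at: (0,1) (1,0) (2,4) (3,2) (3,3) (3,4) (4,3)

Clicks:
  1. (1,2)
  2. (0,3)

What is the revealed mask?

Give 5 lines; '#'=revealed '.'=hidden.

Click 1 (1,2) count=1: revealed 1 new [(1,2)] -> total=1
Click 2 (0,3) count=0: revealed 5 new [(0,2) (0,3) (0,4) (1,3) (1,4)] -> total=6

Answer: ..###
..###
.....
.....
.....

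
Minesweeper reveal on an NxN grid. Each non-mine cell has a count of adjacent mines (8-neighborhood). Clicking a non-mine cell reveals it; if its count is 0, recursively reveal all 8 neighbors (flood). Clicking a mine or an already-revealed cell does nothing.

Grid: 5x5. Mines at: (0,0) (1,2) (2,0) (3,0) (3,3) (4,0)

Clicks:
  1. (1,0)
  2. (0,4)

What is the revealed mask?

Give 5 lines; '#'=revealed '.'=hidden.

Answer: ...##
#..##
...##
.....
.....

Derivation:
Click 1 (1,0) count=2: revealed 1 new [(1,0)] -> total=1
Click 2 (0,4) count=0: revealed 6 new [(0,3) (0,4) (1,3) (1,4) (2,3) (2,4)] -> total=7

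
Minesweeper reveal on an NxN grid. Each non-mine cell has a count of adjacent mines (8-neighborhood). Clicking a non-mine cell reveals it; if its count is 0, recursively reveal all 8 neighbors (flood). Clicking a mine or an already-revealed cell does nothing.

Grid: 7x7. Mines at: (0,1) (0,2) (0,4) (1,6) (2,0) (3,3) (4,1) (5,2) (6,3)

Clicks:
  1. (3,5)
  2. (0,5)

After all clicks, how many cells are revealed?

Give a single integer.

Answer: 16

Derivation:
Click 1 (3,5) count=0: revealed 15 new [(2,4) (2,5) (2,6) (3,4) (3,5) (3,6) (4,4) (4,5) (4,6) (5,4) (5,5) (5,6) (6,4) (6,5) (6,6)] -> total=15
Click 2 (0,5) count=2: revealed 1 new [(0,5)] -> total=16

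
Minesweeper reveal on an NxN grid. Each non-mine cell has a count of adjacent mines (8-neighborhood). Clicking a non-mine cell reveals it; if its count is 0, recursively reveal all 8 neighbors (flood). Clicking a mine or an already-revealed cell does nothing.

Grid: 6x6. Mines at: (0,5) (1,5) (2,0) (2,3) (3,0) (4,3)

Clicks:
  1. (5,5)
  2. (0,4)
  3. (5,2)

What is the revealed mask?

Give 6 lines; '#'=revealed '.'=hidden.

Click 1 (5,5) count=0: revealed 8 new [(2,4) (2,5) (3,4) (3,5) (4,4) (4,5) (5,4) (5,5)] -> total=8
Click 2 (0,4) count=2: revealed 1 new [(0,4)] -> total=9
Click 3 (5,2) count=1: revealed 1 new [(5,2)] -> total=10

Answer: ....#.
......
....##
....##
....##
..#.##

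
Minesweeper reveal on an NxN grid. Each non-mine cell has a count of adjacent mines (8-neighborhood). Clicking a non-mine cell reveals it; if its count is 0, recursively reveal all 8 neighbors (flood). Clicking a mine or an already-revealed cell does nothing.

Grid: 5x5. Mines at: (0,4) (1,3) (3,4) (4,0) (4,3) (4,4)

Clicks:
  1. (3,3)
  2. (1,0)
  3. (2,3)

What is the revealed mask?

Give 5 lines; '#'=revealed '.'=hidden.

Click 1 (3,3) count=3: revealed 1 new [(3,3)] -> total=1
Click 2 (1,0) count=0: revealed 12 new [(0,0) (0,1) (0,2) (1,0) (1,1) (1,2) (2,0) (2,1) (2,2) (3,0) (3,1) (3,2)] -> total=13
Click 3 (2,3) count=2: revealed 1 new [(2,3)] -> total=14

Answer: ###..
###..
####.
####.
.....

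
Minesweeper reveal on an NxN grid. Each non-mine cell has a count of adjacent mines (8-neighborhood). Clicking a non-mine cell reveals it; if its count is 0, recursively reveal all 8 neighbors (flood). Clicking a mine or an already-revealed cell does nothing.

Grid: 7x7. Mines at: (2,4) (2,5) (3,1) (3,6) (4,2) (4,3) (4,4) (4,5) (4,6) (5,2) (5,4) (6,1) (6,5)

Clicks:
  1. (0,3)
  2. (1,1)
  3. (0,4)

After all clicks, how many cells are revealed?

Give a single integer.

Answer: 18

Derivation:
Click 1 (0,3) count=0: revealed 18 new [(0,0) (0,1) (0,2) (0,3) (0,4) (0,5) (0,6) (1,0) (1,1) (1,2) (1,3) (1,4) (1,5) (1,6) (2,0) (2,1) (2,2) (2,3)] -> total=18
Click 2 (1,1) count=0: revealed 0 new [(none)] -> total=18
Click 3 (0,4) count=0: revealed 0 new [(none)] -> total=18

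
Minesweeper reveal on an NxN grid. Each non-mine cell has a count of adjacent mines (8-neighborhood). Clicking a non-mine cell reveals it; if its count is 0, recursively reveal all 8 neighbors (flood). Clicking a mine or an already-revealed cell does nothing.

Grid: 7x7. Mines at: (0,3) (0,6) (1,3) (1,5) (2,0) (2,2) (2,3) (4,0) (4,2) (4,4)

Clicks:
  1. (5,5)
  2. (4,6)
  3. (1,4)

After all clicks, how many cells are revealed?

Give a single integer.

Answer: 21

Derivation:
Click 1 (5,5) count=1: revealed 1 new [(5,5)] -> total=1
Click 2 (4,6) count=0: revealed 19 new [(2,5) (2,6) (3,5) (3,6) (4,5) (4,6) (5,0) (5,1) (5,2) (5,3) (5,4) (5,6) (6,0) (6,1) (6,2) (6,3) (6,4) (6,5) (6,6)] -> total=20
Click 3 (1,4) count=4: revealed 1 new [(1,4)] -> total=21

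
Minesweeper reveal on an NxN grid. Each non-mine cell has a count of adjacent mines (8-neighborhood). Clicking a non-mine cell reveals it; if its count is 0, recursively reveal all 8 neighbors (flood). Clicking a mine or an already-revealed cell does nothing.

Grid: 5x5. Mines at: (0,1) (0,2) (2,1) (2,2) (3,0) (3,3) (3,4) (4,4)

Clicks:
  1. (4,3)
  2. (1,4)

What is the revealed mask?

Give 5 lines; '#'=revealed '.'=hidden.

Answer: ...##
...##
...##
.....
...#.

Derivation:
Click 1 (4,3) count=3: revealed 1 new [(4,3)] -> total=1
Click 2 (1,4) count=0: revealed 6 new [(0,3) (0,4) (1,3) (1,4) (2,3) (2,4)] -> total=7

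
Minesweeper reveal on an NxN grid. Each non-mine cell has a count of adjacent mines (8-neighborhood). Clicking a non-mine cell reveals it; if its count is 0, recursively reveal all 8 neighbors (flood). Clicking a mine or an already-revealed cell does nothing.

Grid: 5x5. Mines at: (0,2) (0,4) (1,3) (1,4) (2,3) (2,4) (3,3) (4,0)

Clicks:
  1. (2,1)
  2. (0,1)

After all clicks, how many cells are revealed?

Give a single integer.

Answer: 11

Derivation:
Click 1 (2,1) count=0: revealed 11 new [(0,0) (0,1) (1,0) (1,1) (1,2) (2,0) (2,1) (2,2) (3,0) (3,1) (3,2)] -> total=11
Click 2 (0,1) count=1: revealed 0 new [(none)] -> total=11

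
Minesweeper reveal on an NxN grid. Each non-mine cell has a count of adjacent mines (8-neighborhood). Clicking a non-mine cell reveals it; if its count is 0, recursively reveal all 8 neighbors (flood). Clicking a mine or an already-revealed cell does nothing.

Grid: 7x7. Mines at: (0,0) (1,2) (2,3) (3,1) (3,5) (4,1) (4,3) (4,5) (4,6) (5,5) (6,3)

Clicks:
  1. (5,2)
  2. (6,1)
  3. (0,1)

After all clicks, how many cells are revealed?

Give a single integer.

Click 1 (5,2) count=3: revealed 1 new [(5,2)] -> total=1
Click 2 (6,1) count=0: revealed 5 new [(5,0) (5,1) (6,0) (6,1) (6,2)] -> total=6
Click 3 (0,1) count=2: revealed 1 new [(0,1)] -> total=7

Answer: 7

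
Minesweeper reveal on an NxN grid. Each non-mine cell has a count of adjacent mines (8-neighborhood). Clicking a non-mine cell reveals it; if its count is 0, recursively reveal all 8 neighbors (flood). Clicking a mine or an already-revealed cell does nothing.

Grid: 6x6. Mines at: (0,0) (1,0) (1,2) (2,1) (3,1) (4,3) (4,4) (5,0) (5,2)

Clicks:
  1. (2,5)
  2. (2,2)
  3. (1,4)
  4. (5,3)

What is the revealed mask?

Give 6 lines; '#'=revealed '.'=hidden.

Answer: ...###
...###
..####
...###
......
...#..

Derivation:
Click 1 (2,5) count=0: revealed 12 new [(0,3) (0,4) (0,5) (1,3) (1,4) (1,5) (2,3) (2,4) (2,5) (3,3) (3,4) (3,5)] -> total=12
Click 2 (2,2) count=3: revealed 1 new [(2,2)] -> total=13
Click 3 (1,4) count=0: revealed 0 new [(none)] -> total=13
Click 4 (5,3) count=3: revealed 1 new [(5,3)] -> total=14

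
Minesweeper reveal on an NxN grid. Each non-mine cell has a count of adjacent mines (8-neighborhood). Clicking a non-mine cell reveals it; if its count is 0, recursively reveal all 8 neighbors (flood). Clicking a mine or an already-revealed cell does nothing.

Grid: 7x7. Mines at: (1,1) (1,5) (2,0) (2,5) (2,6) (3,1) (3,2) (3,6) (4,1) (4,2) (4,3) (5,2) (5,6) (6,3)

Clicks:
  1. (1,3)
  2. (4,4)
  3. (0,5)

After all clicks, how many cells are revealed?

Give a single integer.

Click 1 (1,3) count=0: revealed 9 new [(0,2) (0,3) (0,4) (1,2) (1,3) (1,4) (2,2) (2,3) (2,4)] -> total=9
Click 2 (4,4) count=1: revealed 1 new [(4,4)] -> total=10
Click 3 (0,5) count=1: revealed 1 new [(0,5)] -> total=11

Answer: 11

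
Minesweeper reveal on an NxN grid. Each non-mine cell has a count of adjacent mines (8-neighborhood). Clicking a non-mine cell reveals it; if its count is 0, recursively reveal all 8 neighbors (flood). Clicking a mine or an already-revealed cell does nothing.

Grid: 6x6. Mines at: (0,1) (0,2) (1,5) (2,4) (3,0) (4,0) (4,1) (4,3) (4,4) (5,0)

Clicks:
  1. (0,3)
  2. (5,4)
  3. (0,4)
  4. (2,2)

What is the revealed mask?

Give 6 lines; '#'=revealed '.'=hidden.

Click 1 (0,3) count=1: revealed 1 new [(0,3)] -> total=1
Click 2 (5,4) count=2: revealed 1 new [(5,4)] -> total=2
Click 3 (0,4) count=1: revealed 1 new [(0,4)] -> total=3
Click 4 (2,2) count=0: revealed 9 new [(1,1) (1,2) (1,3) (2,1) (2,2) (2,3) (3,1) (3,2) (3,3)] -> total=12

Answer: ...##.
.###..
.###..
.###..
......
....#.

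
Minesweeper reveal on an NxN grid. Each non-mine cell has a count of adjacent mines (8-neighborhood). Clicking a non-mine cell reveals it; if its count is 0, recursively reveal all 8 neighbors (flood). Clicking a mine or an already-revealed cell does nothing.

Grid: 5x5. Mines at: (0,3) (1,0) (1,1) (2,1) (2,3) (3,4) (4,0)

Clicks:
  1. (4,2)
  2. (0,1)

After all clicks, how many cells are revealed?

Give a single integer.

Answer: 7

Derivation:
Click 1 (4,2) count=0: revealed 6 new [(3,1) (3,2) (3,3) (4,1) (4,2) (4,3)] -> total=6
Click 2 (0,1) count=2: revealed 1 new [(0,1)] -> total=7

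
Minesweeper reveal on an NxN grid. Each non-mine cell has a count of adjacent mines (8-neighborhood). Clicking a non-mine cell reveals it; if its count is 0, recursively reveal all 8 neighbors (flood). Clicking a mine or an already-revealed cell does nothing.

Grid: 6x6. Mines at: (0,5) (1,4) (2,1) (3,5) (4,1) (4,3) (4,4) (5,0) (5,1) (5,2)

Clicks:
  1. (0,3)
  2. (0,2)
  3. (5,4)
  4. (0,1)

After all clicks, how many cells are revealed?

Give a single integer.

Click 1 (0,3) count=1: revealed 1 new [(0,3)] -> total=1
Click 2 (0,2) count=0: revealed 7 new [(0,0) (0,1) (0,2) (1,0) (1,1) (1,2) (1,3)] -> total=8
Click 3 (5,4) count=2: revealed 1 new [(5,4)] -> total=9
Click 4 (0,1) count=0: revealed 0 new [(none)] -> total=9

Answer: 9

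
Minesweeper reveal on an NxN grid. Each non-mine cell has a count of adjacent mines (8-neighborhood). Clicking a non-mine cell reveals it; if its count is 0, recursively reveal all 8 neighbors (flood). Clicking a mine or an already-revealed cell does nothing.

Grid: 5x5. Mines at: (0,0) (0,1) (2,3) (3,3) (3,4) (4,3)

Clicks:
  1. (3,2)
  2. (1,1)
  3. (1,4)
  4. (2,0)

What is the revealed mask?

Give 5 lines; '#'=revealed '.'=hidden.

Click 1 (3,2) count=3: revealed 1 new [(3,2)] -> total=1
Click 2 (1,1) count=2: revealed 1 new [(1,1)] -> total=2
Click 3 (1,4) count=1: revealed 1 new [(1,4)] -> total=3
Click 4 (2,0) count=0: revealed 10 new [(1,0) (1,2) (2,0) (2,1) (2,2) (3,0) (3,1) (4,0) (4,1) (4,2)] -> total=13

Answer: .....
###.#
###..
###..
###..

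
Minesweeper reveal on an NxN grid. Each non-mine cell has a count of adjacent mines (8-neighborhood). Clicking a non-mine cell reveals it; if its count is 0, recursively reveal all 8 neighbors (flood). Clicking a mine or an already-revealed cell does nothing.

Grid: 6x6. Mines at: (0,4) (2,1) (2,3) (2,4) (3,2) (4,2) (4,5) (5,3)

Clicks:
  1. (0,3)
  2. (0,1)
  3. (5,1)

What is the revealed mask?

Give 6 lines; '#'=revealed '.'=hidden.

Answer: ####..
####..
......
......
......
.#....

Derivation:
Click 1 (0,3) count=1: revealed 1 new [(0,3)] -> total=1
Click 2 (0,1) count=0: revealed 7 new [(0,0) (0,1) (0,2) (1,0) (1,1) (1,2) (1,3)] -> total=8
Click 3 (5,1) count=1: revealed 1 new [(5,1)] -> total=9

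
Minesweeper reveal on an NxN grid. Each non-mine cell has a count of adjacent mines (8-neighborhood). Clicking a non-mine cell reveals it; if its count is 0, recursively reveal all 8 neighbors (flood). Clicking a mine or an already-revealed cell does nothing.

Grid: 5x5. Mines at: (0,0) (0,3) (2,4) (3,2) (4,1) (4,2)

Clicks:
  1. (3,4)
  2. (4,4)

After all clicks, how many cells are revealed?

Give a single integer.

Click 1 (3,4) count=1: revealed 1 new [(3,4)] -> total=1
Click 2 (4,4) count=0: revealed 3 new [(3,3) (4,3) (4,4)] -> total=4

Answer: 4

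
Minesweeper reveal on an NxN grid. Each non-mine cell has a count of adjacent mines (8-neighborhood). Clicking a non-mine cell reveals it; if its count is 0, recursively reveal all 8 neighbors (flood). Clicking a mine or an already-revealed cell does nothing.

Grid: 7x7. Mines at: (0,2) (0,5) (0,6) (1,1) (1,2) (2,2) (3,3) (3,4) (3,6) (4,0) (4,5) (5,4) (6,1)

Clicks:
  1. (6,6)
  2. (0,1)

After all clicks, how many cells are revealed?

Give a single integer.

Answer: 5

Derivation:
Click 1 (6,6) count=0: revealed 4 new [(5,5) (5,6) (6,5) (6,6)] -> total=4
Click 2 (0,1) count=3: revealed 1 new [(0,1)] -> total=5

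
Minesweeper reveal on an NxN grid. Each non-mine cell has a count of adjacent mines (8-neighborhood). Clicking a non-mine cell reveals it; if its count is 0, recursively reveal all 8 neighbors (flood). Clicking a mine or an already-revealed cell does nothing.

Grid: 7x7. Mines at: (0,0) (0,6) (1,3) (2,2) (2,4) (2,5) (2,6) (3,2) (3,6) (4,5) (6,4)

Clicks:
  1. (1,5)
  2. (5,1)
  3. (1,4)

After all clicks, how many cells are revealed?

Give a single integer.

Click 1 (1,5) count=4: revealed 1 new [(1,5)] -> total=1
Click 2 (5,1) count=0: revealed 18 new [(1,0) (1,1) (2,0) (2,1) (3,0) (3,1) (4,0) (4,1) (4,2) (4,3) (5,0) (5,1) (5,2) (5,3) (6,0) (6,1) (6,2) (6,3)] -> total=19
Click 3 (1,4) count=3: revealed 1 new [(1,4)] -> total=20

Answer: 20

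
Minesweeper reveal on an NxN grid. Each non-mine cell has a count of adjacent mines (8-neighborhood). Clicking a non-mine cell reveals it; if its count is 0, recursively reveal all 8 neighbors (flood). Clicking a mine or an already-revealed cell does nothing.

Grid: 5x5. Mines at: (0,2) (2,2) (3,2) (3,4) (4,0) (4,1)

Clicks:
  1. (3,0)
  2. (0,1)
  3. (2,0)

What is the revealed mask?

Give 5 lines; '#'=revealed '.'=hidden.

Click 1 (3,0) count=2: revealed 1 new [(3,0)] -> total=1
Click 2 (0,1) count=1: revealed 1 new [(0,1)] -> total=2
Click 3 (2,0) count=0: revealed 6 new [(0,0) (1,0) (1,1) (2,0) (2,1) (3,1)] -> total=8

Answer: ##...
##...
##...
##...
.....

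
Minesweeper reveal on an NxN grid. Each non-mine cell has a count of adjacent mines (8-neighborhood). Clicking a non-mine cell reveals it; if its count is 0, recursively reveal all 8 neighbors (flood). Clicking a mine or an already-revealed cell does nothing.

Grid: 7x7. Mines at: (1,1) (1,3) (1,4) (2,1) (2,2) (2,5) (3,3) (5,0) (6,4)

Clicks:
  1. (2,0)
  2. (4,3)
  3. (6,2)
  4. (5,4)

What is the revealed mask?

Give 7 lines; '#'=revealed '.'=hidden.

Click 1 (2,0) count=2: revealed 1 new [(2,0)] -> total=1
Click 2 (4,3) count=1: revealed 1 new [(4,3)] -> total=2
Click 3 (6,2) count=0: revealed 8 new [(4,1) (4,2) (5,1) (5,2) (5,3) (6,1) (6,2) (6,3)] -> total=10
Click 4 (5,4) count=1: revealed 1 new [(5,4)] -> total=11

Answer: .......
.......
#......
.......
.###...
.####..
.###...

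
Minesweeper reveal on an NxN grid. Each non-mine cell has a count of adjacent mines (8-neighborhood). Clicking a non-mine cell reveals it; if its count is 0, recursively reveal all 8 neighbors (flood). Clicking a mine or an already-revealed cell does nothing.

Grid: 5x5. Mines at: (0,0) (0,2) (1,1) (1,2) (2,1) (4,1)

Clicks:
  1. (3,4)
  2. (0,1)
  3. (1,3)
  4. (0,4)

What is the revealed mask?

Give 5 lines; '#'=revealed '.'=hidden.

Answer: .#.##
...##
..###
..###
..###

Derivation:
Click 1 (3,4) count=0: revealed 13 new [(0,3) (0,4) (1,3) (1,4) (2,2) (2,3) (2,4) (3,2) (3,3) (3,4) (4,2) (4,3) (4,4)] -> total=13
Click 2 (0,1) count=4: revealed 1 new [(0,1)] -> total=14
Click 3 (1,3) count=2: revealed 0 new [(none)] -> total=14
Click 4 (0,4) count=0: revealed 0 new [(none)] -> total=14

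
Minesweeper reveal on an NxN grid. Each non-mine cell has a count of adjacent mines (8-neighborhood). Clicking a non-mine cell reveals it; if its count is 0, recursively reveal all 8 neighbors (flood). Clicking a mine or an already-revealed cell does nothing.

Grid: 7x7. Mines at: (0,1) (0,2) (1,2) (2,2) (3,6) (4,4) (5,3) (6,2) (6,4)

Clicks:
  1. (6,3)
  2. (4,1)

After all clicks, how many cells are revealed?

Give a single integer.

Answer: 16

Derivation:
Click 1 (6,3) count=3: revealed 1 new [(6,3)] -> total=1
Click 2 (4,1) count=0: revealed 15 new [(1,0) (1,1) (2,0) (2,1) (3,0) (3,1) (3,2) (4,0) (4,1) (4,2) (5,0) (5,1) (5,2) (6,0) (6,1)] -> total=16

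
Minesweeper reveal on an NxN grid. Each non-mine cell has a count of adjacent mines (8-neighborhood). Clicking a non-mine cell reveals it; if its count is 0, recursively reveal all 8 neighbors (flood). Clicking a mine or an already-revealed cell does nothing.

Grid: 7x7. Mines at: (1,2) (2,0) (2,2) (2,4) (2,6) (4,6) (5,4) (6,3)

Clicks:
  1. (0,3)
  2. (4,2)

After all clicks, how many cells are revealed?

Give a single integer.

Click 1 (0,3) count=1: revealed 1 new [(0,3)] -> total=1
Click 2 (4,2) count=0: revealed 15 new [(3,0) (3,1) (3,2) (3,3) (4,0) (4,1) (4,2) (4,3) (5,0) (5,1) (5,2) (5,3) (6,0) (6,1) (6,2)] -> total=16

Answer: 16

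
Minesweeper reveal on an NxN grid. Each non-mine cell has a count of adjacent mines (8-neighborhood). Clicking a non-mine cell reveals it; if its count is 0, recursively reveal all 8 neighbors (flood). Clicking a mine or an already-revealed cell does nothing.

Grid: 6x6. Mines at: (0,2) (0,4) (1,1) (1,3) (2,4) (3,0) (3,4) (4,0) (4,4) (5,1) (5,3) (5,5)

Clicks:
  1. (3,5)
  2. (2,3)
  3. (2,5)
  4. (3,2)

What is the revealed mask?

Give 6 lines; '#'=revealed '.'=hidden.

Click 1 (3,5) count=3: revealed 1 new [(3,5)] -> total=1
Click 2 (2,3) count=3: revealed 1 new [(2,3)] -> total=2
Click 3 (2,5) count=2: revealed 1 new [(2,5)] -> total=3
Click 4 (3,2) count=0: revealed 8 new [(2,1) (2,2) (3,1) (3,2) (3,3) (4,1) (4,2) (4,3)] -> total=11

Answer: ......
......
.###.#
.###.#
.###..
......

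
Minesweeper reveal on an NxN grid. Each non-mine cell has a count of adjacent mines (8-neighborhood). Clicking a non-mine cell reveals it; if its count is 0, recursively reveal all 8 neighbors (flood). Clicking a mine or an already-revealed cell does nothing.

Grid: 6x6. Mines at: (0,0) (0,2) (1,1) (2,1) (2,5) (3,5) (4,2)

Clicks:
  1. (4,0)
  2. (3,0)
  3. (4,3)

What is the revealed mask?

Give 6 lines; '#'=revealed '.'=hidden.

Click 1 (4,0) count=0: revealed 6 new [(3,0) (3,1) (4,0) (4,1) (5,0) (5,1)] -> total=6
Click 2 (3,0) count=1: revealed 0 new [(none)] -> total=6
Click 3 (4,3) count=1: revealed 1 new [(4,3)] -> total=7

Answer: ......
......
......
##....
##.#..
##....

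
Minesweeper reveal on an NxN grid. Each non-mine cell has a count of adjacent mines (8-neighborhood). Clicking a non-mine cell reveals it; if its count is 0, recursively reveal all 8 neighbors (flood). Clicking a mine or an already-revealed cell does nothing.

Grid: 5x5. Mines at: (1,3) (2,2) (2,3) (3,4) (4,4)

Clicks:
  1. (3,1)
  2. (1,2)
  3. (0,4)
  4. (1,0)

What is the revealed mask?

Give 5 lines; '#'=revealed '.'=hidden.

Answer: ###.#
###..
##...
####.
####.

Derivation:
Click 1 (3,1) count=1: revealed 1 new [(3,1)] -> total=1
Click 2 (1,2) count=3: revealed 1 new [(1,2)] -> total=2
Click 3 (0,4) count=1: revealed 1 new [(0,4)] -> total=3
Click 4 (1,0) count=0: revealed 14 new [(0,0) (0,1) (0,2) (1,0) (1,1) (2,0) (2,1) (3,0) (3,2) (3,3) (4,0) (4,1) (4,2) (4,3)] -> total=17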